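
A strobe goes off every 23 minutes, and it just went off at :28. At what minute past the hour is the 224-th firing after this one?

20

224·23 = 5152.
Dividing 5152 by 60 gives quotient 85 and remainder 52.
(28 + 52) mod 60 = 20.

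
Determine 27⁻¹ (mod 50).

13

27·13 = 351 = 7·50 + 1, so 27⁻¹ ≡ 13 (mod 50).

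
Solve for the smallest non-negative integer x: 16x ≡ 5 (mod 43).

16⁻¹ ≡ 35 (mod 43) because 16·35 = 560 = 13·43 + 1.
So x ≡ 35·5 = 175 ≡ 3 (mod 43).

3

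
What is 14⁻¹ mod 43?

14·40 = 560 = 13·43 + 1, so 14⁻¹ ≡ 40 (mod 43).

40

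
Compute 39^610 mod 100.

1

Successive squares of 39 mod 100: 39^1≡39, 39^2≡21, 39^4≡41, 39^8≡81, 39^16≡61, 39^32≡21, 39^64≡41, 39^128≡81, 39^256≡61, 39^512≡21.
610 = 2 + 32 + 64 + 512, so 39^610 ≡ 21·21·41·21 ≡ 1 (mod 100).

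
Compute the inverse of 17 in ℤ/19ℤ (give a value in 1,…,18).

17·9 = 153 = 8·19 + 1, so 17⁻¹ ≡ 9 (mod 19).

9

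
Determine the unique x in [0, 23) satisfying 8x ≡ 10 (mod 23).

8⁻¹ ≡ 3 (mod 23) because 8·3 = 24 = 1·23 + 1.
So x ≡ 3·10 = 30 ≡ 7 (mod 23).
Check: 8·7 = 56 = 2·23 + 10.

7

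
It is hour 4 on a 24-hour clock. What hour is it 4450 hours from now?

4450 = 185·24 + 10, so 4450 mod 24 = 10.
(4 + 10) mod 24 = 14.

14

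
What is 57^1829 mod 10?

Last digits of 7^n: 7, 9, 3, 1 (period 4).
1829 mod 4 = 1, so the last digit matches 7^1 = 7.

7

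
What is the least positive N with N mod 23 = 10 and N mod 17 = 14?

x ≡ 14 (mod 17) gives x ∈ {14, 31, 48, 65, 82, 99, 116, 133, …}.
The first of these with x mod 23 = 10 is 286.

286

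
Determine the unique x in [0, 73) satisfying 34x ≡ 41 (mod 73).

42

The inverse of 34 mod 73 is 58 (since 34·58 = 1972 ≡ 1).
So x ≡ 58·41 = 2378 ≡ 42 (mod 73).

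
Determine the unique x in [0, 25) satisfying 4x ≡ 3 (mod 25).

7

4⁻¹ ≡ 19 (mod 25) because 4·19 = 76 = 3·25 + 1.
So x ≡ 19·3 = 57 ≡ 7 (mod 25).
Check: 4·7 = 28 = 1·25 + 3.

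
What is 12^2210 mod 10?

Powers of 2 mod 10 repeat with period 4: 2, 4, 8, 6.
2210 leaves remainder 2 on division by 4, so 12^2210 ends in 4.

4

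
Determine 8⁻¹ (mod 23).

3

23 = 2·8 + 7
8 = 1·7 + 1
7 = 7·1 + 0
Back-substituting gives 8·3 ≡ 1 (mod 23).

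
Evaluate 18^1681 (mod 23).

12

By repeated squaring mod 23: 18^1≡18, 18^2≡2, 18^4≡4, 18^8≡16, 18^16≡3, 18^32≡9, 18^64≡12, 18^128≡6, 18^256≡13, 18^512≡8, 18^1024≡18.
1681 = 1 + 16 + 128 + 512 + 1024, so 18^1681 ≡ 18·3·6·8·18 ≡ 12 (mod 23).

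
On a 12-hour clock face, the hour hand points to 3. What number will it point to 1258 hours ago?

1258 = 104·12 + 10, so 1258 mod 12 = 10.
3 − 10 → 5 on a 12-hour dial.

5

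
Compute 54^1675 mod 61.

40

Square-and-reduce mod 61: 54^1≡54, 54^2≡49, 54^4≡22, 54^8≡57, 54^16≡16, 54^32≡12, 54^64≡22, 54^128≡57, 54^256≡16, 54^512≡12, 54^1024≡22.
Since 1675 = 1 + 2 + 8 + 128 + 512 + 1024 in binary, 54^1675 ≡ 54·49·57·57·12·22 ≡ 40 (mod 61).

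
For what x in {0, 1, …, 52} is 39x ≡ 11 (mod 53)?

39⁻¹ ≡ 34 (mod 53) because 39·34 = 1326 = 25·53 + 1.
So x ≡ 34·11 = 374 ≡ 3 (mod 53).
Check: 39·3 = 117 = 2·53 + 11.

3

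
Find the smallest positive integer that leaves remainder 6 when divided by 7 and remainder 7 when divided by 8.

Since 8·1 ≡ 1 (mod 7), take x = 7 + 8·((6−7)·1 mod 7) = 7 + 8·6 = 55.
Check: 55 mod 7 = 6, 55 mod 8 = 7.

55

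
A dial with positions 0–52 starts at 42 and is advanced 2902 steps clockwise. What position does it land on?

29

Dividing 2902 by 53 gives quotient 54 and remainder 40.
(42 + 40) mod 53 = 29.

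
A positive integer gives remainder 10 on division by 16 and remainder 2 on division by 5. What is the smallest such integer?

Since 5·13 ≡ 1 (mod 16), take x = 2 + 5·((10−2)·13 mod 16) = 2 + 5·8 = 42.
Check: 42 mod 16 = 10, 42 mod 5 = 2.

42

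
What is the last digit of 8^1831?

Powers of 8 mod 10 repeat with period 4: 8, 4, 2, 6.
1831 mod 4 = 3, so the last digit matches 8^3 = 2.

2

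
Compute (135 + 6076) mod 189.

Dividing 6076 by 189 gives quotient 32 and remainder 28.
(135 + 28) mod 189 = 163.

163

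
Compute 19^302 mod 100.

61

Successive squares of 19 mod 100: 19^1≡19, 19^2≡61, 19^4≡21, 19^8≡41, 19^16≡81, 19^32≡61, 19^64≡21, 19^128≡41, 19^256≡81.
302 = 2 + 4 + 8 + 32 + 256, so 19^302 ≡ 61·21·41·61·81 ≡ 61 (mod 100).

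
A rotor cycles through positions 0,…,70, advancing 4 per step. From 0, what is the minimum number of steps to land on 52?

13

4⁻¹ ≡ 18 (mod 71) because 4·18 = 72 = 1·71 + 1.
So x ≡ 18·52 = 936 ≡ 13 (mod 71).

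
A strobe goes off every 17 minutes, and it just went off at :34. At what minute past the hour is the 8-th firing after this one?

50

8·17 = 136.
Dividing 136 by 60 gives quotient 2 and remainder 16.
(34 + 16) mod 60 = 50.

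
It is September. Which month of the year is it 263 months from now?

263 − 21·12 = 11, so 263 ≡ 11 (mod 12).
September + 11 months → August.

August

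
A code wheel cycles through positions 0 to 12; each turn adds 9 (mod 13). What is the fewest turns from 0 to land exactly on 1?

3

9·3 = 27 = 2·13 + 1, so 9⁻¹ ≡ 3 (mod 13).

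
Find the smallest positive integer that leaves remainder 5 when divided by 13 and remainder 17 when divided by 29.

278

x ≡ 5 (mod 13) gives x ∈ {5, 18, 31, 44, 57, 70, 83, 96, …}.
The first of these with x mod 29 = 17 is 278.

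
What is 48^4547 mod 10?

2

Last digits of 8^n: 8, 4, 2, 6 (period 4).
4547 mod 4 = 3, so the last digit matches 8^3 = 2.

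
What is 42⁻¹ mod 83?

83 = 1·42 + 41
42 = 1·41 + 1
41 = 41·1 + 0
Back-substituting gives 42·2 ≡ 1 (mod 83).

2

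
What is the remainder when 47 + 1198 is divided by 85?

Dividing 1198 by 85 gives quotient 14 and remainder 8.
(47 + 8) mod 85 = 55.

55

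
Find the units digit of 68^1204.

Powers of 8 mod 10 repeat with period 4: 8, 4, 2, 6.
1204 mod 4 = 0, so the last digit matches 8^4 = 6.

6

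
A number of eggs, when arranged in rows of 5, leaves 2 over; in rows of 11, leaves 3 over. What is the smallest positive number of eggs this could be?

x ≡ 2 (mod 5) gives x ∈ {2, 7, 12, 17, 22, 27, 32, 37, …}.
The first of these with x mod 11 = 3 is 47.

47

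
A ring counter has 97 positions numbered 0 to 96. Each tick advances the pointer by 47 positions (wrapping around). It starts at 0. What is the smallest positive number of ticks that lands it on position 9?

91

The inverse of 47 mod 97 is 64 (since 47·64 = 3008 ≡ 1).
So x ≡ 64·9 = 576 ≡ 91 (mod 97).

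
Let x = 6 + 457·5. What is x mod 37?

457·5 = 2285.
2285 mod 37 = 28 (since 61·37 = 2257).
(6 + 28) mod 37 = 34.

34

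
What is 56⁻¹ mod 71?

71 = 1·56 + 15
56 = 3·15 + 11
15 = 1·11 + 4
11 = 2·4 + 3
4 = 1·3 + 1
3 = 3·1 + 0
Back-substituting gives 56·52 ≡ 1 (mod 71).

52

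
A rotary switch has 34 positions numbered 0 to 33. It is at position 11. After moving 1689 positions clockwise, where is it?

1689 mod 34 = 23 (since 49·34 = 1666).
(11 + 23) mod 34 = 0.

0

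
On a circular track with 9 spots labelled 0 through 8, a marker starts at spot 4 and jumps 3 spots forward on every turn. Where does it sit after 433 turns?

7

433·3 = 1299.
1299 − 144·9 = 3, so 1299 ≡ 3 (mod 9).
(4 + 3) mod 9 = 7.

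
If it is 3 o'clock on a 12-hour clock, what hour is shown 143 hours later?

2

143 − 11·12 = 11, so 143 ≡ 11 (mod 12).
3 + 11 → 2 on a 12-hour dial.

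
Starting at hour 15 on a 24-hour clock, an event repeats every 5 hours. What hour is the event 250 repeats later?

250·5 = 1250.
1250 = 52·24 + 2, so 1250 mod 24 = 2.
(15 + 2) mod 24 = 17.

17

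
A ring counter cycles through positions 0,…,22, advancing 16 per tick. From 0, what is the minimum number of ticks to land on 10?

15

The inverse of 16 mod 23 is 13 (since 16·13 = 208 ≡ 1).
So x ≡ 13·10 = 130 ≡ 15 (mod 23).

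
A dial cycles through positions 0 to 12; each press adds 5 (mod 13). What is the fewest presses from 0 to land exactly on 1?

5·8 = 40 = 3·13 + 1, so 5⁻¹ ≡ 8 (mod 13).

8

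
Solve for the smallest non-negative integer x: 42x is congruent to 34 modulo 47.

12

42⁻¹ ≡ 28 (mod 47) because 42·28 = 1176 = 25·47 + 1.
Multiplying both sides by 28: x ≡ 28·34 = 952 ≡ 12 (mod 47).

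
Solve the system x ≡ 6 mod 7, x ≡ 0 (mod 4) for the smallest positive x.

x ≡ 0 (mod 4) gives x ∈ {0, 4, 8, 12, 16, 20}.
The first of these with x mod 7 = 6 is 20.

20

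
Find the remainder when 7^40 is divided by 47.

Square-and-reduce mod 47: 7^1≡7, 7^2≡2, 7^4≡4, 7^8≡16, 7^16≡21, 7^32≡18.
40 = 8 + 32, so 7^40 ≡ 16·18 ≡ 6 (mod 47).

6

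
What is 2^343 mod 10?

The units digit of 2^n cycles with period 4: 2, 4, 8, 6, …
343 mod 4 = 3, so the last digit matches 2^3 = 8.

8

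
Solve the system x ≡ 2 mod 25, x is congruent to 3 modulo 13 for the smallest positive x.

x ≡ 3 (mod 13) gives x ∈ {3, 16, 29, 42, 55, 68, 81, 94, …}.
The first of these with x mod 25 = 2 is 302.

302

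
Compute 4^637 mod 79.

By repeated squaring mod 79: 4^1≡4, 4^2≡16, 4^4≡19, 4^8≡45, 4^16≡50, 4^32≡51, 4^64≡73, 4^128≡36, 4^256≡32, 4^512≡76.
Since 637 = 1 + 4 + 8 + 16 + 32 + 64 + 512 in binary, 4^637 ≡ 4·19·45·50·51·73·76 ≡ 23 (mod 79).

23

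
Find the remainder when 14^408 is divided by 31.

16

Square-and-reduce mod 31: 14^1≡14, 14^2≡10, 14^4≡7, 14^8≡18, 14^16≡14, 14^32≡10, 14^64≡7, 14^128≡18, 14^256≡14.
408 = 8 + 16 + 128 + 256, so 14^408 ≡ 18·14·18·14 ≡ 16 (mod 31).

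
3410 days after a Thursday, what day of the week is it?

Dividing 3410 by 7 gives quotient 487 and remainder 1.
Thursday + 1 day → Friday.

Friday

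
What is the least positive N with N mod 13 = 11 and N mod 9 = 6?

24

x ≡ 6 (mod 9) gives x ∈ {6, 15, 24}.
The first of these with x mod 13 = 11 is 24.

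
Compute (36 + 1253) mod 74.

1253 = 16·74 + 69, so 1253 mod 74 = 69.
(36 + 69) mod 74 = 31.

31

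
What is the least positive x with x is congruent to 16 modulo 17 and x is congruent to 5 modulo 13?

135

x ≡ 5 (mod 13) gives x ∈ {5, 18, 31, 44, 57, 70, 83, 96, …}.
The first of these with x mod 17 = 16 is 135.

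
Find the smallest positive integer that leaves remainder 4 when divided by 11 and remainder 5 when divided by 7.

Since 7·8 ≡ 1 (mod 11), take x = 5 + 7·((4−5)·8 mod 11) = 5 + 7·3 = 26.
Check: 26 mod 11 = 4, 26 mod 7 = 5.

26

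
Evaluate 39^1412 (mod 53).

Square-and-reduce mod 53: 39^1≡39, 39^2≡37, 39^4≡44, 39^8≡28, 39^16≡42, 39^32≡15, 39^64≡13, 39^128≡10, 39^256≡47, 39^512≡36, 39^1024≡24.
Since 1412 = 4 + 128 + 256 + 1024 in binary, 39^1412 ≡ 44·10·47·24 ≡ 28 (mod 53).

28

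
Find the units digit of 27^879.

Powers of 7 mod 10 repeat with period 4: 7, 9, 3, 1.
879 mod 4 = 3, so the last digit matches 7^3 = 3.

3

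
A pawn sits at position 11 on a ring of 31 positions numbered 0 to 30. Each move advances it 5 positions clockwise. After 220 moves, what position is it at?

220·5 = 1100.
1100 mod 31 = 15 (since 35·31 = 1085).
(11 + 15) mod 31 = 26.

26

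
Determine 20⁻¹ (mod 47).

40

47 = 2·20 + 7
20 = 2·7 + 6
7 = 1·6 + 1
6 = 6·1 + 0
Back-substituting gives 20·40 ≡ 1 (mod 47).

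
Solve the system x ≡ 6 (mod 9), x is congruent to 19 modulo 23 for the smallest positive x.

x ≡ 6 (mod 9) gives x ∈ {6, 15, 24, 33, 42}.
The first of these with x mod 23 = 19 is 42.

42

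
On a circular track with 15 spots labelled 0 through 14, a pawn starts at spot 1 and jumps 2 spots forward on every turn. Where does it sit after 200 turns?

200·2 = 400.
400 = 26·15 + 10, so 400 mod 15 = 10.
(1 + 10) mod 15 = 11.

11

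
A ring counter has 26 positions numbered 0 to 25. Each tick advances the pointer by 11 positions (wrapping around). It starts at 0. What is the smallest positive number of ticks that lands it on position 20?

16

The inverse of 11 mod 26 is 19 (since 11·19 = 209 ≡ 1).
Multiplying both sides by 19: x ≡ 19·20 = 380 ≡ 16 (mod 26).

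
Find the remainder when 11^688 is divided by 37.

Successive squares of 11 mod 37: 11^1≡11, 11^2≡10, 11^4≡26, 11^8≡10, 11^16≡26, 11^32≡10, 11^64≡26, 11^128≡10, 11^256≡26, 11^512≡10.
688 = 16 + 32 + 128 + 512, so 11^688 ≡ 26·10·10·10 ≡ 26 (mod 37).

26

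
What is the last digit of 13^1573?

Powers of 3 mod 10 repeat with period 4: 3, 9, 7, 1.
1573 leaves remainder 1 on division by 4, so 13^1573 ends in 3.

3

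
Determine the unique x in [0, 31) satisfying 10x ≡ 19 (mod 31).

10⁻¹ ≡ 28 (mod 31) because 10·28 = 280 = 9·31 + 1.
So x ≡ 28·19 = 532 ≡ 5 (mod 31).
Check: 10·5 = 50 = 1·31 + 19.

5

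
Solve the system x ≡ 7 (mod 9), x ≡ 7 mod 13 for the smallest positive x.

7

x ≡ 7 (mod 9) gives x ∈ {7}.
The first of these with x mod 13 = 7 is 7.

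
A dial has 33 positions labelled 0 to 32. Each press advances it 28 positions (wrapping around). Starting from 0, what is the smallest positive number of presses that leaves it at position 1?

33 = 1·28 + 5
28 = 5·5 + 3
5 = 1·3 + 2
3 = 1·2 + 1
2 = 2·1 + 0
Back-substituting gives 28·13 ≡ 1 (mod 33).

13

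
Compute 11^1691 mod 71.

By repeated squaring mod 71: 11^1≡11, 11^2≡50, 11^4≡15, 11^8≡12, 11^16≡2, 11^32≡4, 11^64≡16, 11^128≡43, 11^256≡3, 11^512≡9, 11^1024≡10.
1691 = 1 + 2 + 8 + 16 + 128 + 512 + 1024, so 11^1691 ≡ 11·50·12·2·43·9·10 ≡ 68 (mod 71).

68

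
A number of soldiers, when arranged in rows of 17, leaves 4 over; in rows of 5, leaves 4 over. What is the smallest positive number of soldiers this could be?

4

Since 5·7 ≡ 1 (mod 17), take x = 4 + 5·((4−4)·7 mod 17) = 4 + 5·0 = 4.
Check: 4 mod 17 = 4, 4 mod 5 = 4.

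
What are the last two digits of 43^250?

49

Successive squares of 43 mod 100: 43^1≡43, 43^2≡49, 43^4≡1, 43^8≡1, 43^16≡1, 43^32≡1, 43^64≡1, 43^128≡1.
250 = 2 + 8 + 16 + 32 + 64 + 128, so 43^250 ≡ 49·1·1·1·1·1 ≡ 49 (mod 100).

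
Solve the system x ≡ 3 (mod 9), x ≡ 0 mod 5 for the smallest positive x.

30

x ≡ 0 (mod 5) gives x ∈ {0, 5, 10, 15, 20, 25, 30}.
The first of these with x mod 9 = 3 is 30.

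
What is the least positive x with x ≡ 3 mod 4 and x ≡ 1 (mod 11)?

Since 11·3 ≡ 1 (mod 4), take x = 1 + 11·((3−1)·3 mod 4) = 1 + 11·2 = 23.
Check: 23 mod 4 = 3, 23 mod 11 = 1.

23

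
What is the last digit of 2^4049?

2

The units digit of 2^n cycles with period 4: 2, 4, 8, 6, …
4049 leaves remainder 1 on division by 4, so 2^4049 ends in 2.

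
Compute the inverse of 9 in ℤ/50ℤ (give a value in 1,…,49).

50 = 5·9 + 5
9 = 1·5 + 4
5 = 1·4 + 1
4 = 4·1 + 0
Back-substituting gives 9·39 ≡ 1 (mod 50).

39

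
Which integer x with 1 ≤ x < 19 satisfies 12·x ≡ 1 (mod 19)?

8

12·8 = 96 = 5·19 + 1, so 12⁻¹ ≡ 8 (mod 19).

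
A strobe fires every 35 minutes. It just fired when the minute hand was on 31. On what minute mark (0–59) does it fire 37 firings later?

37·35 = 1295.
1295 − 21·60 = 35, so 1295 ≡ 35 (mod 60).
(31 + 35) mod 60 = 6.

6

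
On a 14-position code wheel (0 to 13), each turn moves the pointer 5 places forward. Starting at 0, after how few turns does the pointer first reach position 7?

7

The inverse of 5 mod 14 is 3 (since 5·3 = 15 ≡ 1).
So x ≡ 3·7 = 21 ≡ 7 (mod 14).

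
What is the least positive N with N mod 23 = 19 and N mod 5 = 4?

Since 5·14 ≡ 1 (mod 23), take x = 4 + 5·((19−4)·14 mod 23) = 4 + 5·3 = 19.
Check: 19 mod 23 = 19, 19 mod 5 = 4.

19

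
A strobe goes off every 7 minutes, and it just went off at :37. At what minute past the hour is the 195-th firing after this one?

195·7 = 1365.
1365 = 22·60 + 45, so 1365 mod 60 = 45.
(37 + 45) mod 60 = 22.

22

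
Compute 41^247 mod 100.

81

Square-and-reduce mod 100: 41^1≡41, 41^2≡81, 41^4≡61, 41^8≡21, 41^16≡41, 41^32≡81, 41^64≡61, 41^128≡21.
Since 247 = 1 + 2 + 4 + 16 + 32 + 64 + 128 in binary, 41^247 ≡ 41·81·61·41·81·61·21 ≡ 81 (mod 100).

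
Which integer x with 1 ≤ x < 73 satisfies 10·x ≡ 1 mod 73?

22

10·22 = 220 = 3·73 + 1, so 10⁻¹ ≡ 22 (mod 73).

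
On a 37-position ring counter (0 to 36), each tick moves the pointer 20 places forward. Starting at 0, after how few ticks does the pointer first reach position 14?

20⁻¹ ≡ 13 (mod 37) because 20·13 = 260 = 7·37 + 1.
Multiplying both sides by 13: x ≡ 13·14 = 182 ≡ 34 (mod 37).

34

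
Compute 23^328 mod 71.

By repeated squaring mod 71: 23^1≡23, 23^2≡32, 23^4≡30, 23^8≡48, 23^16≡32, 23^32≡30, 23^64≡48, 23^128≡32, 23^256≡30.
328 = 8 + 64 + 256, so 23^328 ≡ 48·48·30 ≡ 37 (mod 71).

37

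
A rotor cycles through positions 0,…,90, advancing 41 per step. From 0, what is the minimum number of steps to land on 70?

35

41⁻¹ ≡ 20 (mod 91) because 41·20 = 820 = 9·91 + 1.
Multiplying both sides by 20: x ≡ 20·70 = 1400 ≡ 35 (mod 91).
Check: 41·35 = 1435 = 15·91 + 70.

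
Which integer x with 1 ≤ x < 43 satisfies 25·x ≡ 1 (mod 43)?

43 = 1·25 + 18
25 = 1·18 + 7
18 = 2·7 + 4
7 = 1·4 + 3
4 = 1·3 + 1
3 = 3·1 + 0
Back-substituting gives 25·31 ≡ 1 (mod 43).

31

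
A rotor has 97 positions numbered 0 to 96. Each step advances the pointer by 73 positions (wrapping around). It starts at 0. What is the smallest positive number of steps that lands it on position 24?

96

The inverse of 73 mod 97 is 4 (since 73·4 = 292 ≡ 1).
So x ≡ 4·24 = 96 ≡ 96 (mod 97).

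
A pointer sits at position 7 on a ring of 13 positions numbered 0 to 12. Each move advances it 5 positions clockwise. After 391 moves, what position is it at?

12

391·5 = 1955.
1955 = 150·13 + 5, so 1955 mod 13 = 5.
(7 + 5) mod 13 = 12.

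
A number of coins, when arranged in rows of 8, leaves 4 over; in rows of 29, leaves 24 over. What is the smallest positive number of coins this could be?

140

x ≡ 4 (mod 8) gives x ∈ {4, 12, 20, 28, 36, 44, 52, 60, …}.
The first of these with x mod 29 = 24 is 140.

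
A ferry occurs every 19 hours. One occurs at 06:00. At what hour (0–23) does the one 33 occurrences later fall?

33·19 = 627.
627 = 26·24 + 3, so 627 mod 24 = 3.
(6 + 3) mod 24 = 9.

9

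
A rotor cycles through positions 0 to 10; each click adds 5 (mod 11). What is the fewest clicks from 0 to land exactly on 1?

11 = 2·5 + 1
5 = 5·1 + 0
Back-substituting gives 5·9 ≡ 1 (mod 11).

9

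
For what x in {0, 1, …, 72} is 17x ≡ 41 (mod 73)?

11

The inverse of 17 mod 73 is 43 (since 17·43 = 731 ≡ 1).
So x ≡ 43·41 = 1763 ≡ 11 (mod 73).
Check: 17·11 = 187 = 2·73 + 41.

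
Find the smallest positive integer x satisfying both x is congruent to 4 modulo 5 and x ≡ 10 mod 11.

x ≡ 4 (mod 5) gives x ∈ {4, 9, 14, 19, 24, 29, 34, 39, …}.
The first of these with x mod 11 = 10 is 54.

54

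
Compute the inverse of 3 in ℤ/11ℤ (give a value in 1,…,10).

4

3·4 = 12 = 1·11 + 1, so 3⁻¹ ≡ 4 (mod 11).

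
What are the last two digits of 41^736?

By repeated squaring mod 100: 41^1≡41, 41^2≡81, 41^4≡61, 41^8≡21, 41^16≡41, 41^32≡81, 41^64≡61, 41^128≡21, 41^256≡41, 41^512≡81.
Since 736 = 32 + 64 + 128 + 512 in binary, 41^736 ≡ 81·61·21·81 ≡ 41 (mod 100).

41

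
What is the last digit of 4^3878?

6

Powers of 4 mod 10 repeat with period 2: 4, 6.
3878 leaves remainder 0 on division by 2, so 4^3878 ends in 6.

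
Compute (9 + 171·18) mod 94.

79

171·18 = 3078.
Dividing 3078 by 94 gives quotient 32 and remainder 70.
(9 + 70) mod 94 = 79.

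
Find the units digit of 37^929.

7

The units digit of 37^n cycles with period 4: 7, 9, 3, 1, …
929 leaves remainder 1 on division by 4, so 37^929 ends in 7.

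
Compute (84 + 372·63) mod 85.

60

372·63 = 23436.
23436 mod 85 = 61 (since 275·85 = 23375).
(84 + 61) mod 85 = 60.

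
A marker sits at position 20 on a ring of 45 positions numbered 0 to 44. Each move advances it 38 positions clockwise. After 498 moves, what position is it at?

498·38 = 18924.
Dividing 18924 by 45 gives quotient 420 and remainder 24.
(20 + 24) mod 45 = 44.

44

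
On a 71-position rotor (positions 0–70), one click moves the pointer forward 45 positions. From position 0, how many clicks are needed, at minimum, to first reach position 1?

71 = 1·45 + 26
45 = 1·26 + 19
26 = 1·19 + 7
19 = 2·7 + 5
7 = 1·5 + 2
5 = 2·2 + 1
2 = 2·1 + 0
Back-substituting gives 45·30 ≡ 1 (mod 71).

30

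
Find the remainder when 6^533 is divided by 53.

By repeated squaring mod 53: 6^1≡6, 6^2≡36, 6^4≡24, 6^8≡46, 6^16≡49, 6^32≡16, 6^64≡44, 6^128≡28, 6^256≡42, 6^512≡15.
533 = 1 + 4 + 16 + 512, so 6^533 ≡ 6·24·49·15 ≡ 52 (mod 53).

52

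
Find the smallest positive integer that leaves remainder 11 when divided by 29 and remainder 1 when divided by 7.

127

Since 7·25 ≡ 1 (mod 29), take x = 1 + 7·((11−1)·25 mod 29) = 1 + 7·18 = 127.
Check: 127 mod 29 = 11, 127 mod 7 = 1.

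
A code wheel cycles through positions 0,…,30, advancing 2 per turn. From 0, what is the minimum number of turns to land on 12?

6

The inverse of 2 mod 31 is 16 (since 2·16 = 32 ≡ 1).
Multiplying both sides by 16: x ≡ 16·12 = 192 ≡ 6 (mod 31).
Check: 2·6 = 12 = 0·31 + 12.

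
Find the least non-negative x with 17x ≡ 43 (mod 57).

26

The inverse of 17 mod 57 is 47 (since 17·47 = 799 ≡ 1).
Multiplying both sides by 47: x ≡ 47·43 = 2021 ≡ 26 (mod 57).
Check: 17·26 = 442 = 7·57 + 43.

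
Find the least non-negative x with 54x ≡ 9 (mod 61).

51

The inverse of 54 mod 61 is 26 (since 54·26 = 1404 ≡ 1).
Multiplying both sides by 26: x ≡ 26·9 = 234 ≡ 51 (mod 61).
Check: 54·51 = 2754 = 45·61 + 9.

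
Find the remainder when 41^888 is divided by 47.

16

Successive squares of 41 mod 47: 41^1≡41, 41^2≡36, 41^4≡27, 41^8≡24, 41^16≡12, 41^32≡3, 41^64≡9, 41^128≡34, 41^256≡28, 41^512≡32.
888 = 8 + 16 + 32 + 64 + 256 + 512, so 41^888 ≡ 24·12·3·9·28·32 ≡ 16 (mod 47).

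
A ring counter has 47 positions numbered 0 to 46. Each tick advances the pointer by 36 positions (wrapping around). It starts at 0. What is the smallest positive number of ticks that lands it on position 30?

The inverse of 36 mod 47 is 17 (since 36·17 = 612 ≡ 1).
Multiplying both sides by 17: x ≡ 17·30 = 510 ≡ 40 (mod 47).
Check: 36·40 = 1440 = 30·47 + 30.

40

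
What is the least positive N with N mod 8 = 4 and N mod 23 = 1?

Since 23·7 ≡ 1 (mod 8), take x = 1 + 23·((4−1)·7 mod 8) = 1 + 23·5 = 116.
Check: 116 mod 8 = 4, 116 mod 23 = 1.

116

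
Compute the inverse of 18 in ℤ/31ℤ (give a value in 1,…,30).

19

18·19 = 342 = 11·31 + 1, so 18⁻¹ ≡ 19 (mod 31).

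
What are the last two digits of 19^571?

19

Square-and-reduce mod 100: 19^1≡19, 19^2≡61, 19^4≡21, 19^8≡41, 19^16≡81, 19^32≡61, 19^64≡21, 19^128≡41, 19^256≡81, 19^512≡61.
Since 571 = 1 + 2 + 8 + 16 + 32 + 512 in binary, 19^571 ≡ 19·61·41·81·61·61 ≡ 19 (mod 100).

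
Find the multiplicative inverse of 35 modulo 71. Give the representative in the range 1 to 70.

69

35·69 = 2415 = 34·71 + 1, so 35⁻¹ ≡ 69 (mod 71).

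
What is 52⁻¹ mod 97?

28

97 = 1·52 + 45
52 = 1·45 + 7
45 = 6·7 + 3
7 = 2·3 + 1
3 = 3·1 + 0
Back-substituting gives 52·28 ≡ 1 (mod 97).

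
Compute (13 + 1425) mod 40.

1425 mod 40 = 25 (since 35·40 = 1400).
(13 + 25) mod 40 = 38.

38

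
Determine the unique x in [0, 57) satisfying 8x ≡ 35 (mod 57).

The inverse of 8 mod 57 is 50 (since 8·50 = 400 ≡ 1).
So x ≡ 50·35 = 1750 ≡ 40 (mod 57).

40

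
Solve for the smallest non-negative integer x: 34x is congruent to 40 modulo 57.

28

34⁻¹ ≡ 52 (mod 57) because 34·52 = 1768 = 31·57 + 1.
Multiplying both sides by 52: x ≡ 52·40 = 2080 ≡ 28 (mod 57).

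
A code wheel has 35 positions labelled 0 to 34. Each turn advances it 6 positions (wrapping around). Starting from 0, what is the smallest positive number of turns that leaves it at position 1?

6

6·6 = 36 = 1·35 + 1, so 6⁻¹ ≡ 6 (mod 35).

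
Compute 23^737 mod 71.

39

By repeated squaring mod 71: 23^1≡23, 23^2≡32, 23^4≡30, 23^8≡48, 23^16≡32, 23^32≡30, 23^64≡48, 23^128≡32, 23^256≡30, 23^512≡48.
Since 737 = 1 + 32 + 64 + 128 + 512 in binary, 23^737 ≡ 23·30·48·32·48 ≡ 39 (mod 71).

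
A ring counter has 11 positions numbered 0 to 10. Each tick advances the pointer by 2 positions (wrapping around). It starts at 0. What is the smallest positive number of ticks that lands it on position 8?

4

The inverse of 2 mod 11 is 6 (since 2·6 = 12 ≡ 1).
Multiplying both sides by 6: x ≡ 6·8 = 48 ≡ 4 (mod 11).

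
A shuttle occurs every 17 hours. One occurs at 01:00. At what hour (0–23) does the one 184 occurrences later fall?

9

184·17 = 3128.
3128 = 130·24 + 8, so 3128 mod 24 = 8.
(1 + 8) mod 24 = 9.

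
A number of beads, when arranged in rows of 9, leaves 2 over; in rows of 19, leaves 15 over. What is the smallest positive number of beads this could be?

110

x ≡ 2 (mod 9) gives x ∈ {2, 11, 20, 29, 38, 47, 56, 65, …}.
The first of these with x mod 19 = 15 is 110.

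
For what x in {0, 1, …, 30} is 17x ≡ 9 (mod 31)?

6

17⁻¹ ≡ 11 (mod 31) because 17·11 = 187 = 6·31 + 1.
So x ≡ 11·9 = 99 ≡ 6 (mod 31).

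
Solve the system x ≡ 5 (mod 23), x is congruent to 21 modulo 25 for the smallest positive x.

396

Since 25·12 ≡ 1 (mod 23), take x = 21 + 25·((5−21)·12 mod 23) = 21 + 25·15 = 396.
Check: 396 mod 23 = 5, 396 mod 25 = 21.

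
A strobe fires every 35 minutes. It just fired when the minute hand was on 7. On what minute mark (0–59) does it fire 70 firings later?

70·35 = 2450.
Dividing 2450 by 60 gives quotient 40 and remainder 50.
(7 + 50) mod 60 = 57.

57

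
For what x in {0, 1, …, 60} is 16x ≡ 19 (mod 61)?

5

16⁻¹ ≡ 42 (mod 61) because 16·42 = 672 = 11·61 + 1.
So x ≡ 42·19 = 798 ≡ 5 (mod 61).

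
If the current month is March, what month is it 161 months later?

August

161 − 13·12 = 5, so 161 ≡ 5 (mod 12).
March + 5 months → August.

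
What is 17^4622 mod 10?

9

Powers of 7 mod 10 repeat with period 4: 7, 9, 3, 1.
4622 leaves remainder 2 on division by 4, so 17^4622 ends in 9.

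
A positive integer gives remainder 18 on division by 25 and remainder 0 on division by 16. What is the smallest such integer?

x ≡ 0 (mod 16) gives x ∈ {0, 16, 32, 48, 64, 80, 96, 112, …}.
The first of these with x mod 25 = 18 is 368.

368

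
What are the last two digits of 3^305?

43

Successive squares of 3 mod 100: 3^1≡3, 3^2≡9, 3^4≡81, 3^8≡61, 3^16≡21, 3^32≡41, 3^64≡81, 3^128≡61, 3^256≡21.
Since 305 = 1 + 16 + 32 + 256 in binary, 3^305 ≡ 3·21·41·21 ≡ 43 (mod 100).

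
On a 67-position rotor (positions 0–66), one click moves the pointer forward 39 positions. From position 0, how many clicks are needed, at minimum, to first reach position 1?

55

67 = 1·39 + 28
39 = 1·28 + 11
28 = 2·11 + 6
11 = 1·6 + 5
6 = 1·5 + 1
5 = 5·1 + 0
Back-substituting gives 39·55 ≡ 1 (mod 67).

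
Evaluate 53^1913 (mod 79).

35

By repeated squaring mod 79: 53^1≡53, 53^2≡44, 53^4≡40, 53^8≡20, 53^16≡5, 53^32≡25, 53^64≡72, 53^128≡49, 53^256≡31, 53^512≡13, 53^1024≡11.
Since 1913 = 1 + 8 + 16 + 32 + 64 + 256 + 512 + 1024 in binary, 53^1913 ≡ 53·20·5·25·72·31·13·11 ≡ 35 (mod 79).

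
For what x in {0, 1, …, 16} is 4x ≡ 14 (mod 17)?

The inverse of 4 mod 17 is 13 (since 4·13 = 52 ≡ 1).
Multiplying both sides by 13: x ≡ 13·14 = 182 ≡ 12 (mod 17).

12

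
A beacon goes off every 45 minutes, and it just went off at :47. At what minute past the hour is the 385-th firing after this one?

32

385·45 = 17325.
17325 − 288·60 = 45, so 17325 ≡ 45 (mod 60).
(47 + 45) mod 60 = 32.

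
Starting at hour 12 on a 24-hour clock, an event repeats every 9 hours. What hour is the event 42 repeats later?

42·9 = 378.
378 = 15·24 + 18, so 378 mod 24 = 18.
(12 + 18) mod 24 = 6.

6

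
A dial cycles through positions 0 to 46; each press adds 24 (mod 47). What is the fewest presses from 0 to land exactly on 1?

24·2 = 48 = 1·47 + 1, so 24⁻¹ ≡ 2 (mod 47).

2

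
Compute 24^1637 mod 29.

23

Successive squares of 24 mod 29: 24^1≡24, 24^2≡25, 24^4≡16, 24^8≡24, 24^16≡25, 24^32≡16, 24^64≡24, 24^128≡25, 24^256≡16, 24^512≡24, 24^1024≡25.
Since 1637 = 1 + 4 + 32 + 64 + 512 + 1024 in binary, 24^1637 ≡ 24·16·16·24·24·25 ≡ 23 (mod 29).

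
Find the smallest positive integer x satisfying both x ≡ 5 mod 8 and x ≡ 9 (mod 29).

125

x ≡ 5 (mod 8) gives x ∈ {5, 13, 21, 29, 37, 45, 53, 61, …}.
The first of these with x mod 29 = 9 is 125.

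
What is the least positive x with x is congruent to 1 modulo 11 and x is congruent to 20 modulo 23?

Since 23·1 ≡ 1 (mod 11), take x = 20 + 23·((1−20)·1 mod 11) = 20 + 23·3 = 89.
Check: 89 mod 11 = 1, 89 mod 23 = 20.

89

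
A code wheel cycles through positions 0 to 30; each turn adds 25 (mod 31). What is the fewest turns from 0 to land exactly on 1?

31 = 1·25 + 6
25 = 4·6 + 1
6 = 6·1 + 0
Back-substituting gives 25·5 ≡ 1 (mod 31).

5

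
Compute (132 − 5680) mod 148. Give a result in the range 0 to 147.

5680 mod 148 = 56 (since 38·148 = 5624).
(132 − 56) mod 148 = 76.

76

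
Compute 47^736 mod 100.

Successive squares of 47 mod 100: 47^1≡47, 47^2≡9, 47^4≡81, 47^8≡61, 47^16≡21, 47^32≡41, 47^64≡81, 47^128≡61, 47^256≡21, 47^512≡41.
736 = 32 + 64 + 128 + 512, so 47^736 ≡ 41·81·61·41 ≡ 21 (mod 100).

21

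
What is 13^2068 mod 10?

Powers of 3 mod 10 repeat with period 4: 3, 9, 7, 1.
2068 mod 4 = 0, so the last digit matches 3^4 = 1.

1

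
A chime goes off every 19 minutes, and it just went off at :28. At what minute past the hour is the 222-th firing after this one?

46

222·19 = 4218.
Dividing 4218 by 60 gives quotient 70 and remainder 18.
(28 + 18) mod 60 = 46.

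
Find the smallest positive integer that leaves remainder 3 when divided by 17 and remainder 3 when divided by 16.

3

x ≡ 3 (mod 16) gives x ∈ {3}.
The first of these with x mod 17 = 3 is 3.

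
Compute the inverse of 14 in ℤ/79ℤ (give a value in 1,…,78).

17

79 = 5·14 + 9
14 = 1·9 + 5
9 = 1·5 + 4
5 = 1·4 + 1
4 = 4·1 + 0
Back-substituting gives 14·17 ≡ 1 (mod 79).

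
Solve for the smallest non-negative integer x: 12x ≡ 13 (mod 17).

12⁻¹ ≡ 10 (mod 17) because 12·10 = 120 = 7·17 + 1.
Multiplying both sides by 10: x ≡ 10·13 = 130 ≡ 11 (mod 17).

11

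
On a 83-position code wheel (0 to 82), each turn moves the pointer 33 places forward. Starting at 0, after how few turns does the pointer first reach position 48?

33⁻¹ ≡ 78 (mod 83) because 33·78 = 2574 = 31·83 + 1.
Multiplying both sides by 78: x ≡ 78·48 = 3744 ≡ 9 (mod 83).

9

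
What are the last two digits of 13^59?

Successive squares of 13 mod 100: 13^1≡13, 13^2≡69, 13^4≡61, 13^8≡21, 13^16≡41, 13^32≡81.
Since 59 = 1 + 2 + 8 + 16 + 32 in binary, 13^59 ≡ 13·69·21·41·81 ≡ 77 (mod 100).

77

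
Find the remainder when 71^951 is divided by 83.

Successive squares of 71 mod 83: 71^1≡71, 71^2≡61, 71^4≡69, 71^8≡30, 71^16≡70, 71^32≡3, 71^64≡9, 71^128≡81, 71^256≡4, 71^512≡16.
Since 951 = 1 + 2 + 4 + 16 + 32 + 128 + 256 + 512 in binary, 71^951 ≡ 71·61·69·70·3·81·4·16 ≡ 53 (mod 83).

53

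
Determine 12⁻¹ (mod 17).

12·10 = 120 = 7·17 + 1, so 12⁻¹ ≡ 10 (mod 17).

10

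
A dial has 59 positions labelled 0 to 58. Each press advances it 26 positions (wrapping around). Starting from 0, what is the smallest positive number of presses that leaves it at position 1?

59 = 2·26 + 7
26 = 3·7 + 5
7 = 1·5 + 2
5 = 2·2 + 1
2 = 2·1 + 0
Back-substituting gives 26·25 ≡ 1 (mod 59).

25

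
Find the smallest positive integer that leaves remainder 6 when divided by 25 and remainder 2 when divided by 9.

Since 9·14 ≡ 1 (mod 25), take x = 2 + 9·((6−2)·14 mod 25) = 2 + 9·6 = 56.
Check: 56 mod 25 = 6, 56 mod 9 = 2.

56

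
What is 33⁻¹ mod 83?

78

33·78 = 2574 = 31·83 + 1, so 33⁻¹ ≡ 78 (mod 83).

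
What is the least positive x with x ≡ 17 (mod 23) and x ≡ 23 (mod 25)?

x ≡ 17 (mod 23) gives x ∈ {17, 40, 63, 86, 109, 132, 155, 178, …}.
The first of these with x mod 25 = 23 is 523.

523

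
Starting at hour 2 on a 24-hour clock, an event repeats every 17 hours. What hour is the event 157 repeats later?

157·17 = 2669.
Dividing 2669 by 24 gives quotient 111 and remainder 5.
(2 + 5) mod 24 = 7.

7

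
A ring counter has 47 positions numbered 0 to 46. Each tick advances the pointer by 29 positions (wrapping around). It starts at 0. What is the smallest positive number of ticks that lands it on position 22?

The inverse of 29 mod 47 is 13 (since 29·13 = 377 ≡ 1).
So x ≡ 13·22 = 286 ≡ 4 (mod 47).
Check: 29·4 = 116 = 2·47 + 22.

4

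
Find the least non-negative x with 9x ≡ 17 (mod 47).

28

The inverse of 9 mod 47 is 21 (since 9·21 = 189 ≡ 1).
Multiplying both sides by 21: x ≡ 21·17 = 357 ≡ 28 (mod 47).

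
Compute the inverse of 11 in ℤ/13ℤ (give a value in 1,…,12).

13 = 1·11 + 2
11 = 5·2 + 1
2 = 2·1 + 0
Back-substituting gives 11·6 ≡ 1 (mod 13).

6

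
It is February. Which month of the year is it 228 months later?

February

Dividing 228 by 12 gives quotient 19 and remainder 0.
February + 0 months → February.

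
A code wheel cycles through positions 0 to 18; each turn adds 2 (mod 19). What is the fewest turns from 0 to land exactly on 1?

2·10 = 20 = 1·19 + 1, so 2⁻¹ ≡ 10 (mod 19).

10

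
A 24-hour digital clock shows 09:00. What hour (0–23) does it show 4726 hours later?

4726 − 196·24 = 22, so 4726 ≡ 22 (mod 24).
(9 + 22) mod 24 = 7.

7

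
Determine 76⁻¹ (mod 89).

41

76·41 = 3116 = 35·89 + 1, so 76⁻¹ ≡ 41 (mod 89).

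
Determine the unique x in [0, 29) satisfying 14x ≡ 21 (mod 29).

16

The inverse of 14 mod 29 is 27 (since 14·27 = 378 ≡ 1).
So x ≡ 27·21 = 567 ≡ 16 (mod 29).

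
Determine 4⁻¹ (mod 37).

37 = 9·4 + 1
4 = 4·1 + 0
Back-substituting gives 4·28 ≡ 1 (mod 37).

28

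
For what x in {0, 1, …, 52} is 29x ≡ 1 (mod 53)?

11

29⁻¹ ≡ 11 (mod 53) because 29·11 = 319 = 6·53 + 1.
So x ≡ 11·1 = 11 ≡ 11 (mod 53).
Check: 29·11 = 319 = 6·53 + 1.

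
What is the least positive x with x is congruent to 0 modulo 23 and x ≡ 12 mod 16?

92

Since 16·13 ≡ 1 (mod 23), take x = 12 + 16·((0−12)·13 mod 23) = 12 + 16·5 = 92.
Check: 92 mod 23 = 0, 92 mod 16 = 12.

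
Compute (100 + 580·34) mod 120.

580·34 = 19720.
19720 = 164·120 + 40, so 19720 mod 120 = 40.
(100 + 40) mod 120 = 20.

20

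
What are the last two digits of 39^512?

21

Successive squares of 39 mod 100: 39^1≡39, 39^2≡21, 39^4≡41, 39^8≡81, 39^16≡61, 39^32≡21, 39^64≡41, 39^128≡81, 39^256≡61, 39^512≡21.
Since 512 = 512 in binary, 39^512 ≡ 21 ≡ 21 (mod 100).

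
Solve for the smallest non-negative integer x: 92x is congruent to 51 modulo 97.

48

92⁻¹ ≡ 58 (mod 97) because 92·58 = 5336 = 55·97 + 1.
Multiplying both sides by 58: x ≡ 58·51 = 2958 ≡ 48 (mod 97).
Check: 92·48 = 4416 = 45·97 + 51.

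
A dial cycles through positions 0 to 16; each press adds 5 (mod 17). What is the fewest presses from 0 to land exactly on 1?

7

17 = 3·5 + 2
5 = 2·2 + 1
2 = 2·1 + 0
Back-substituting gives 5·7 ≡ 1 (mod 17).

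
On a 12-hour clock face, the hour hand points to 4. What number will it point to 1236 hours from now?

1236 = 103·12 + 0, so 1236 mod 12 = 0.
4 + 0 → 4 on a 12-hour dial.

4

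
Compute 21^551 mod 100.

By repeated squaring mod 100: 21^1≡21, 21^2≡41, 21^4≡81, 21^8≡61, 21^16≡21, 21^32≡41, 21^64≡81, 21^128≡61, 21^256≡21, 21^512≡41.
Since 551 = 1 + 2 + 4 + 32 + 512 in binary, 21^551 ≡ 21·41·81·41·41 ≡ 21 (mod 100).

21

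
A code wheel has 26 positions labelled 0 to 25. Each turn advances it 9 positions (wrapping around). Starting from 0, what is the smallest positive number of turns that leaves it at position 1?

3

26 = 2·9 + 8
9 = 1·8 + 1
8 = 8·1 + 0
Back-substituting gives 9·3 ≡ 1 (mod 26).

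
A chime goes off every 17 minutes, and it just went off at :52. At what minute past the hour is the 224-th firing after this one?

20

224·17 = 3808.
3808 = 63·60 + 28, so 3808 mod 60 = 28.
(52 + 28) mod 60 = 20.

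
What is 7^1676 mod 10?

Powers of 7 mod 10 repeat with period 4: 7, 9, 3, 1.
1676 leaves remainder 0 on division by 4, so 7^1676 ends in 1.

1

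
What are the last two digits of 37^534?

Successive squares of 37 mod 100: 37^1≡37, 37^2≡69, 37^4≡61, 37^8≡21, 37^16≡41, 37^32≡81, 37^64≡61, 37^128≡21, 37^256≡41, 37^512≡81.
534 = 2 + 4 + 16 + 512, so 37^534 ≡ 69·61·41·81 ≡ 89 (mod 100).

89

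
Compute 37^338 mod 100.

Square-and-reduce mod 100: 37^1≡37, 37^2≡69, 37^4≡61, 37^8≡21, 37^16≡41, 37^32≡81, 37^64≡61, 37^128≡21, 37^256≡41.
338 = 2 + 16 + 64 + 256, so 37^338 ≡ 69·41·61·41 ≡ 29 (mod 100).

29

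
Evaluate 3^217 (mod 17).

14

Successive squares of 3 mod 17: 3^1≡3, 3^2≡9, 3^4≡13, 3^8≡16, 3^16≡1, 3^32≡1, 3^64≡1, 3^128≡1.
Since 217 = 1 + 8 + 16 + 64 + 128 in binary, 3^217 ≡ 3·16·1·1·1 ≡ 14 (mod 17).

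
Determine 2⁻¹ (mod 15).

15 = 7·2 + 1
2 = 2·1 + 0
Back-substituting gives 2·8 ≡ 1 (mod 15).

8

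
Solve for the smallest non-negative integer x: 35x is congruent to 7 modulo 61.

35⁻¹ ≡ 7 (mod 61) because 35·7 = 245 = 4·61 + 1.
Multiplying both sides by 7: x ≡ 7·7 = 49 ≡ 49 (mod 61).

49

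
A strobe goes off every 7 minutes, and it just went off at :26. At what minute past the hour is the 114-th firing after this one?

114·7 = 798.
798 − 13·60 = 18, so 798 ≡ 18 (mod 60).
(26 + 18) mod 60 = 44.

44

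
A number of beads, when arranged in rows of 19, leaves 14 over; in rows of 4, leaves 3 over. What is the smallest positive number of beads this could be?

71

x ≡ 3 (mod 4) gives x ∈ {3, 7, 11, 15, 19, 23, 27, 31, …}.
The first of these with x mod 19 = 14 is 71.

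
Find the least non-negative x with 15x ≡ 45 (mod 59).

3

The inverse of 15 mod 59 is 4 (since 15·4 = 60 ≡ 1).
So x ≡ 4·45 = 180 ≡ 3 (mod 59).
Check: 15·3 = 45 = 0·59 + 45.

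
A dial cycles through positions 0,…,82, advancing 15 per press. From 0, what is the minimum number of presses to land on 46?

15⁻¹ ≡ 72 (mod 83) because 15·72 = 1080 = 13·83 + 1.
Multiplying both sides by 72: x ≡ 72·46 = 3312 ≡ 75 (mod 83).

75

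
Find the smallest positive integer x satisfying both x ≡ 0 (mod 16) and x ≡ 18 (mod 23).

64

Since 23·7 ≡ 1 (mod 16), take x = 18 + 23·((0−18)·7 mod 16) = 18 + 23·2 = 64.
Check: 64 mod 16 = 0, 64 mod 23 = 18.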